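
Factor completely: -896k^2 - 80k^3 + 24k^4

8k^2(3k + 14)(k - 8)

Pull out the common factor 8k^2, then factor the remaining trinomial.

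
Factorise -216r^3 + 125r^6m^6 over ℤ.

r^3(5rm^2 - 6)(25r^2m^4 + 30rm^2 + 36)

Factor out r^3 first: what remains is 125r^3m^6 - 216.
Recognize a difference of cubes with the parts 5rm^2 and 6.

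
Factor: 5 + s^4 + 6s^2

Substitute u = s^2 to get a quadratic in u, then factor.
s^2 + 1 is irreducible over ℤ (sum of squares).
s^2 + 5 is irreducible over ℤ (always positive, so no real roots).

(s^2 + 1)(s^2 + 5)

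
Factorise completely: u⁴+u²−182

Substitute w = u² to get a quadratic in w, then factor.
u²+14 is irreducible over ℤ (always positive, so no real roots).
u²−13 is irreducible over ℤ (13 is not a perfect square).

(u²+14)(u²−13)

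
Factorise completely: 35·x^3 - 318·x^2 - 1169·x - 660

(5·x + 11)·(7·x + 5)·(x - 12)

Testing divisors of the constant over divisors of the leading coefficient, x = -5/7 is a root, giving the factor (7·x + 5) and quotient 5·x^2 - 49·x - 132.
The remaining quadratic factors as (5·x + 11)(x - 12).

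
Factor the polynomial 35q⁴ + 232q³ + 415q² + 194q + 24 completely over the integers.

(5q + 1)(7q + 3)(q + 2)(q + 4)

Trying the rational-root candidates, q = -4 is a root, so (q + 4) is a factor; dividing leaves 35q³ + 92q² + 47q + 6.
Next, q = -2 is a root, so (q + 2) divides it; the quotient is 35q² + 22q + 3.
The remaining quadratic factors as (7q + 3)(5q + 1).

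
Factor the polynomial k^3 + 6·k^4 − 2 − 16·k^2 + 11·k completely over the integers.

(2·k − 1)·(3·k − 1)·(k + 2)·(k − 1)

Trying the rational-root candidates, k = 1 is a root, so (k − 1) is a factor; dividing leaves 6·k^3 + 7·k^2 − 9·k + 2.
Then k = 1/3 is a root, so (3·k − 1) divides it; the quotient is 2·k^2 + 3·k − 2.
The remaining quadratic factors as (k + 2)(2·k − 1).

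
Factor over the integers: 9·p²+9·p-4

(3·p+4)·(3·p-1)

Need a pair with product 9·(-4) = -36 and sum 9: that's 12 and -3.
Split the middle term: 9·p²+12·p - 3·p-4 = 3·p·(3·p+4) - (3·p+4).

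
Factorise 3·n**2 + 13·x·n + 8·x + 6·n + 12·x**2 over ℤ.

Group: 4·x·(3·x + n + 2) + 3·n·(3·x + n + 2); both groups contain (3·x + n + 2).

(4·x + 3·n)·(3·x + n + 2)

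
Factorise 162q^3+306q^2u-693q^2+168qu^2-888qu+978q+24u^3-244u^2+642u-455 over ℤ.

Group: 6q(27q^2+24qu-84q+4u^2-36u+65) + (6u-7)(27q^2+24qu-84q+4u^2-36u+65); both groups contain (27q^2+24qu-84q+4u^2-36u+65), so (6q+6u-7) is a factor with cofactor 27q^2+24qu-84q+4u^2-36u+65.
The cofactor groups again: 27q^2+24qu-84q+4u^2-36u+65 = 3q(9q+2u-13) + (2u-5)(9q+2u-13); both groups contain (9q+2u-13), giving (3q+2u-5)(9q+2u-13).

(3q+2u-5)(6q+6u-7)(9q+2u-13)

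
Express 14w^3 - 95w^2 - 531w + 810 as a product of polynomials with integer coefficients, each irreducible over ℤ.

(2w + 9)(7w - 9)(w - 10)

Trying the rational-root candidates, w = 10 is a root, so (w - 10) is a factor; dividing leaves 14w^2 + 45w - 81.
The remaining quadratic factors as (2w + 9)(7w - 9).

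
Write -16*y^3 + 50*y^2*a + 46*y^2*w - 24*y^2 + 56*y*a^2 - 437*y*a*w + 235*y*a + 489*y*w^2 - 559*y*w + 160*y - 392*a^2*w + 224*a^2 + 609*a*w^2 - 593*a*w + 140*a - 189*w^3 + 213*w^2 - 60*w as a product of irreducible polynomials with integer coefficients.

-(y - 7*w + 4)*(2*y - 8*a + 9*w - 5)*(8*y + 7*a - 3*w)

Group: y*(-16*y^2 + 50*y*a - 66*y*w + 40*y + 56*a^2 - 87*a*w + 35*a + 27*w^2 - 15*w) + (-7*w + 4)*(-16*y^2 + 50*y*a - 66*y*w + 40*y + 56*a^2 - 87*a*w + 35*a + 27*w^2 - 15*w); both groups contain (-16*y^2 + 50*y*a - 66*y*w + 40*y + 56*a^2 - 87*a*w + 35*a + 27*w^2 - 15*w), so (y - 7*w + 4) is a factor with cofactor -16*y^2 + 50*y*a - 66*y*w + 40*y + 56*a^2 - 87*a*w + 35*a + 27*w^2 - 15*w.
The cofactor groups again: -16*y^2 + 50*y*a - 66*y*w + 40*y + 56*a^2 - 87*a*w + 35*a + 27*w^2 - 15*w = -2*y*(8*y + 7*a - 3*w) + (8*a - 9*w + 5)*(8*y + 7*a - 3*w); both groups contain (8*y + 7*a - 3*w), giving -(2*y - 8*a + 9*w - 5)*(8*y + 7*a - 3*w).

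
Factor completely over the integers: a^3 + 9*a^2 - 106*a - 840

Among the possible rational roots, a = -12 is a root, so (a + 12) is a factor; dividing leaves a^2 - 3*a - 70.
The remaining quadratic factors as (a + 7)(a - 10).

(a + 12)*(a + 7)*(a - 10)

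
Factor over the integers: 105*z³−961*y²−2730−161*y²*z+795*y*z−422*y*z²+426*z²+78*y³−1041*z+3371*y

Group: 2*y*(39*y²+56*y*z−227*y−15*z²−33*z+210) + (−7*z−13)*(39*y²+56*y*z−227*y−15*z²−33*z+210); both groups contain (39*y²+56*y*z−227*y−15*z²−33*z+210), so (2*y−7*z−13) is a factor with cofactor 39*y²+56*y*z−227*y−15*z²−33*z+210.
The cofactor groups again: 39*y²+56*y*z−227*y−15*z²−33*z+210 = 13*y*(3*y+5*z−14) + (−3*z−15)*(3*y+5*z−14); both groups contain (3*y+5*z−14), giving (13*y−3*z−15)*(3*y+5*z−14).

(13*y−3*z−15)*(2*y−7*z−13)*(3*y+5*z−14)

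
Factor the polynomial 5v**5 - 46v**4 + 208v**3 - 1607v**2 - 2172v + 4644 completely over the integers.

Testing divisors of the constant over divisors of the leading coefficient, v = -2 is a root, so (v + 2) divides it; the quotient is 5v**4 - 56v**3 + 320v**2 - 2247v + 2322.
Next, v = 6/5 is a root, giving the factor (5v - 6) and quotient v**3 - 10v**2 + 52v - 387.
Then v = 9 is a root, so (v - 9) divides it; the quotient is v**2 - v + 43.
The quadratic v**2 - v + 43 has discriminant -171 < 0 and is irreducible over ℤ.

(5v - 6)(v + 2)(v - 9)(v**2 - v + 43)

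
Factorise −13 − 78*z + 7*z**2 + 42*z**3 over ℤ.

(6*z + 1)*(7*z**2 − 13)

Group as (42*z**3 − 78*z) + (7*z**2 − 13) = 6*z*(7*z**2 − 13) + (7*z**2 − 13).
Both groups share the factor (7*z**2 − 13).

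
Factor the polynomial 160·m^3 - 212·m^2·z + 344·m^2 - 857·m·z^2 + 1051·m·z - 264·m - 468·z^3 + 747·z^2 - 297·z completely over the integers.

Group: 4·m·(40·m^2 + 77·m·z - 24·m + 36·z^2 - 27·z) + (-13·z + 11)·(40·m^2 + 77·m·z - 24·m + 36·z^2 - 27·z); both groups contain (40·m^2 + 77·m·z - 24·m + 36·z^2 - 27·z), so (4·m - 13·z + 11) is a factor with cofactor 40·m^2 + 77·m·z - 24·m + 36·z^2 - 27·z.
The cofactor groups again: 40·m^2 + 77·m·z - 24·m + 36·z^2 - 27·z = 5·m·(8·m + 9·z) + (4·z - 3)·(8·m + 9·z); both groups contain (8·m + 9·z), giving (5·m + 4·z - 3)·(8·m + 9·z).

(4·m - 13·z + 11)·(5·m + 4·z - 3)·(8·m + 9·z)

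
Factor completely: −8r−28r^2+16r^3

Pull out the common factor 4r, then factor the remaining trinomial.

4r(4r+1)(r−2)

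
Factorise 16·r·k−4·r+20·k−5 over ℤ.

Group as (16·r·k−4·r) + (20·k−5) = 4·r·(4·k−1) + 5·(4·k−1).
Both groups share the factor (4·k−1).

(4·k−1)·(4·r+5)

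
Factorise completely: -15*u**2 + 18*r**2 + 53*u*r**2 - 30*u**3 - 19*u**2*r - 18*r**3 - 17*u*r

-(3*u - 2*r)*(2*u - r + 1)*(5*u + 9*r)

Group: 5*u*(-6*u**2 + 7*u*r - 3*u - 2*r**2 + 2*r) + 9*r*(-6*u**2 + 7*u*r - 3*u - 2*r**2 + 2*r); both groups contain (-6*u**2 + 7*u*r - 3*u - 2*r**2 + 2*r), so (5*u + 9*r) is a factor with cofactor -6*u**2 + 7*u*r - 3*u - 2*r**2 + 2*r.
The cofactor groups again: -6*u**2 + 7*u*r - 3*u - 2*r**2 + 2*r = -2*u*(3*u - 2*r) + (r - 1)*(3*u - 2*r); both groups contain (3*u - 2*r), giving -(2*u - r + 1)*(3*u - 2*r).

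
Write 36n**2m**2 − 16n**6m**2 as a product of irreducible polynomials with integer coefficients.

Pull out the common factor 4n**2m**2, leaving −4n**4 + 9.
Recognize a difference of squares with the parts 3 and 2n**2.

−4m**2n**2(2n**2 + 3)(2n**2 − 3)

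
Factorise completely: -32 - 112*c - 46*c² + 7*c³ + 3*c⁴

(3*c + 1)*(c + 2)*(c + 4)*(c - 4)

Among the possible rational roots, c = -2 is a root, giving the factor (c + 2) and quotient 3*c³ + c² - 48*c - 16.
Then c = -4 is a root, giving the factor (c + 4) and quotient 3*c² - 11*c - 4.
The remaining quadratic factors as (c - 4)(3*c + 1).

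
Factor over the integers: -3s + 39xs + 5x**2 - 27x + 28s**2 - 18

Group: 5x(x + 7s - 6) + (4s + 3)(x + 7s - 6); both groups contain (x + 7s - 6).

(5x + 4s + 3)(x + 7s - 6)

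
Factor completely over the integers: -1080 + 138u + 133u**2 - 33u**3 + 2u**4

Trying the rational-root candidates, u = -5/2 is a root, so (2u + 5) divides it; the quotient is u**3 - 19u**2 + 114u - 216.
Then u = 6 is a root, so (u - 6) is a factor; dividing leaves u**2 - 13u + 36.
The remaining quadratic factors as (u - 9)(u - 4).

(2u + 5)(u - 4)(u - 6)(u - 9)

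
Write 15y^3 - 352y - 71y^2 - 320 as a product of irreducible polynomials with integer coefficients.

(3y + 5)(5y + 8)(y - 8)

By the rational root theorem, y = -8/5 is a root, so (5y + 8) divides it; the quotient is 3y^2 - 19y - 40.
The remaining quadratic factors as (3y + 5)(y - 8).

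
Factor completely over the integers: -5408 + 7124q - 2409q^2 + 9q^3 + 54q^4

(3q - 13)(3q - 4)(6q - 13)(q + 8)

By the rational root theorem, q = 4/3 is a root, giving the factor (3q - 4) and quotient 18q^3 + 27q^2 - 767q + 1352.
Next, q = 13/3 is a root, so (3q - 13) divides it; the quotient is 6q^2 + 35q - 104.
The remaining quadratic factors as (6q - 13)(q + 8).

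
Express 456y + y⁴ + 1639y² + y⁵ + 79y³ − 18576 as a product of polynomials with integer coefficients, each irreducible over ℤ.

(y + 4)(y + 9)(y − 3)(y² − 9y + 172)

Among the possible rational roots, y = −9 is a root, giving the factor (y + 9) and quotient y⁴ − 8y³ + 151y² + 280y − 2064.
Next, y = 3 is a root, so (y − 3) is a factor; dividing leaves y³ − 5y² + 136y + 688.
Next, y = −4 is a root, so (y + 4) divides it; the quotient is y² − 9y + 172.
The quadratic y² − 9y + 172 has discriminant −607 < 0 and is irreducible over ℤ.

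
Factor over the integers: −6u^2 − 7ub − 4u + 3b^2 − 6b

−(3u − b + 2)(2u + 3b)

Group: −3u(2u + 3b) + (b − 2)(2u + 3b); both groups contain (2u + 3b).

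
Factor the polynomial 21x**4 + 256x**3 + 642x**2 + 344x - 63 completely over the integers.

(3x + 7)(7x - 1)(x + 1)(x + 9)

By the rational root theorem, x = 1/7 is a root, so (7x - 1) divides it; the quotient is 3x**3 + 37x**2 + 97x + 63.
Then x = -7/3 is a root, giving the factor (3x + 7) and quotient x**2 + 10x + 9.
The remaining quadratic factors as (x + 9)(x + 1).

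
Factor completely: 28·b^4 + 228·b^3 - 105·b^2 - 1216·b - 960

(2·b + 3)·(2·b - 5)·(7·b + 8)·(b + 8)

By the rational root theorem, b = -3/2 is a root, so (2·b + 3) is a factor; dividing leaves 14·b^3 + 93·b^2 - 192·b - 320.
Next, b = -8 is a root, giving the factor (b + 8) and quotient 14·b^2 - 19·b - 40.
The remaining quadratic factors as (7·b + 8)(2·b - 5).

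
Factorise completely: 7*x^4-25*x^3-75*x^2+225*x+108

(7*x+3)*(x+3)*(x-3)*(x-4)

By the rational root theorem, x = -3 is a root, so (x+3) is a factor; dividing leaves 7*x^3-46*x^2+63*x+36.
Next, x = 3 is a root, so (x-3) is a factor; dividing leaves 7*x^2-25*x-12.
The remaining quadratic factors as (x-4)(7*x+3).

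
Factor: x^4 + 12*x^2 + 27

(x^2 + 3)*(x^2 + 9)

Substitute u = x^2 to get a quadratic in u, then factor.
x^2 + 9 is irreducible over ℤ (sum of squares).
x^2 + 3 is irreducible over ℤ (always positive, so no real roots).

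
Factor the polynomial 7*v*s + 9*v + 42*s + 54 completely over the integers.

(7*s + 9)*(v + 6)

Group as (7*v*s + 9*v) + (42*s + 54) = v*(7*s + 9) + 6*(7*s + 9).
Both groups share the factor (7*s + 9).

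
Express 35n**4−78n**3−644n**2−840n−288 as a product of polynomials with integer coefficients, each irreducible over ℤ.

Testing divisors of the constant over divisors of the leading coefficient, n = −4/7 is a root, so (7n+4) divides it; the quotient is 5n**3−14n**2−84n−72.
Continuing, n = −6/5 is a root, so (5n+6) is a factor; dividing leaves n**2−4n−12.
The remaining quadratic factors as (n+2)(n−6).

(5n+6)(7n+4)(n+2)(n−6)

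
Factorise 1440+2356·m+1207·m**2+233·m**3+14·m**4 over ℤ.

(2·m+5)·(7·m+8)·(m+4)·(m+9)

Trying the rational-root candidates, m = -4 is a root, so (m+4) is a factor; dividing leaves 14·m**3+177·m**2+499·m+360.
Then m = -5/2 is a root, so (2·m+5) is a factor; dividing leaves 7·m**2+71·m+72.
The remaining quadratic factors as (7·m+8)(m+9).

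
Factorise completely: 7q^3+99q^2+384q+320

(7q+8)(q+5)(q+8)

Trying the rational-root candidates, q = -5 is a root, giving the factor (q+5) and quotient 7q^2+64q+64.
The remaining quadratic factors as (7q+8)(q+8).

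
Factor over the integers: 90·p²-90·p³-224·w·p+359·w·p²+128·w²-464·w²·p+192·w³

Group: 8·w·(24·w²-43·w·p+16·w+18·p²-18·p) - 5·p·(24·w²-43·w·p+16·w+18·p²-18·p); both groups contain (24·w²-43·w·p+16·w+18·p²-18·p), so (8·w-5·p) is a factor with cofactor 24·w²-43·w·p+16·w+18·p²-18·p.
The cofactor groups again: 24·w²-43·w·p+16·w+18·p²-18·p = 3·w·(8·w-9·p) + (-2·p+2)·(8·w-9·p); both groups contain (8·w-9·p), giving (3·w-2·p+2)·(8·w-9·p).

(3·w-2·p+2)·(8·w-5·p)·(8·w-9·p)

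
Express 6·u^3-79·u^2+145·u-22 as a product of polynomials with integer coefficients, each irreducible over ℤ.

Among the possible rational roots, u = 11 is a root, giving the factor (u-11) and quotient 6·u^2-13·u+2.
The remaining quadratic factors as (6·u-1)(u-2).

(6·u-1)·(u-11)·(u-2)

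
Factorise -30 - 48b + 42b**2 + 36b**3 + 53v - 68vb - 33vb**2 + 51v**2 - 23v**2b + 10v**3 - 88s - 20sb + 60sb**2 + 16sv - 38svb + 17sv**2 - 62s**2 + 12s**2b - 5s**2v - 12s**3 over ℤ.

-(s + v - 3b + 3)(3s + 2v + 3b + 5)(4s - 5v + 4b + 2)

Group: s(-12s**2 + 7sv - 24sb - 26s + 10v**2 + 7vb + 21v - 12b**2 - 26b - 10) + (v - 3b + 3)(-12s**2 + 7sv - 24sb - 26s + 10v**2 + 7vb + 21v - 12b**2 - 26b - 10); both groups contain (-12s**2 + 7sv - 24sb - 26s + 10v**2 + 7vb + 21v - 12b**2 - 26b - 10), so (s + v - 3b + 3) is a factor with cofactor -12s**2 + 7sv - 24sb - 26s + 10v**2 + 7vb + 21v - 12b**2 - 26b - 10.
The cofactor groups again: -12s**2 + 7sv - 24sb - 26s + 10v**2 + 7vb + 21v - 12b**2 - 26b - 10 = -3s(4s - 5v + 4b + 2) + (-2v - 3b - 5)(4s - 5v + 4b + 2); both groups contain (4s - 5v + 4b + 2), giving -(3s + 2v + 3b + 5)(4s - 5v + 4b + 2).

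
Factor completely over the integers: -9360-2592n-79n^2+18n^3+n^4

(n+12)(n+13)(n+5)(n-12)

Trying the rational-root candidates, n = 12 is a root, so (n-12) divides it; the quotient is n^3+30n^2+281n+780.
Continuing, n = -13 is a root, giving the factor (n+13) and quotient n^2+17n+60.
The remaining quadratic factors as (n+12)(n+5).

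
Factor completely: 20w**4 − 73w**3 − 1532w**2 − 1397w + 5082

Among the possible rational roots, w = 7/5 is a root, so (5w − 7) divides it; the quotient is 4w**3 − 9w**2 − 319w − 726.
Then w = −6 is a root, giving the factor (w + 6) and quotient 4w**2 − 33w − 121.
The remaining quadratic factors as (w − 11)(4w + 11).

(4w + 11)(5w − 7)(w + 6)(w − 11)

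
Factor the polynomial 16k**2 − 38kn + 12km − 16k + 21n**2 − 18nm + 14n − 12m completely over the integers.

(2k − 3n − 2)(8k − 7n + 6m)

Group: 8k(2k − 3n − 2) + (−7n + 6m)(2k − 3n − 2); both groups contain (2k − 3n − 2).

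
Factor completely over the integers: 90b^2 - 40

10(3b + 2)(3b - 2)

Pull out the common factor 10; 9b^2 - 4 is a difference of squares.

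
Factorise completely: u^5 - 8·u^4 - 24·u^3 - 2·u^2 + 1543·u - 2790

(u - 2)·(u - 5)·(u - 9)·(u^2 + 8·u + 31)

Among the possible rational roots, u = 9 is a root, so (u - 9) is a factor; dividing leaves u^4 + u^3 - 15·u^2 - 137·u + 310.
Next, u = 2 is a root, so (u - 2) is a factor; dividing leaves u^3 + 3·u^2 - 9·u - 155.
Continuing, u = 5 is a root, giving the factor (u - 5) and quotient u^2 + 8·u + 31.
The quadratic u^2 + 8·u + 31 has discriminant -60 < 0 and is irreducible over ℤ.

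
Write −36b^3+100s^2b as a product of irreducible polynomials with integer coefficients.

4b(5s−3b)(5s+3b)

Factor out 4b, leaving 25s^2−9b^2, which is a difference of two squares.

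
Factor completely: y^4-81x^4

Write as (y^2)² − (9x^2)², then factor y^2-9x^2 once more.

(y-3x)(y+3x)(y^2+9x^2)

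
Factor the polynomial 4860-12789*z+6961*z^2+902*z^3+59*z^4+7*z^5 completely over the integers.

By the rational root theorem, z = 1 is a root, so (z-1) is a factor; dividing leaves 7*z^4+66*z^3+968*z^2+7929*z-4860.
Next, z = 4/7 is a root, giving the factor (7*z-4) and quotient z^3+10*z^2+144*z+1215.
Then z = -9 is a root, giving the factor (z+9) and quotient z^2+z+135.
The quadratic z^2+z+135 has discriminant -539 < 0 and is irreducible over ℤ.

(7*z-4)*(z+9)*(z-1)*(z^2+z+135)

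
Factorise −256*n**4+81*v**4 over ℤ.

Difference of squares twice: with A = 3*v and B = 4*n, A⁴ − B⁴ = (A² − B²)(A² + B²), and A² − B² factors again.

(3*v−4*n)*(3*v+4*n)*(9*v**2+16*n**2)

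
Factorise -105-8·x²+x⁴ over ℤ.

(x²+7)·(x²-15)

Substitute u = x² to get a quadratic in u, then factor.
x²+7 is irreducible over ℤ (always positive, so no real roots).
x²-15 is irreducible over ℤ (15 is not a perfect square).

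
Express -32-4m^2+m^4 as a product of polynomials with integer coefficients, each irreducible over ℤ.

(m^2+4)(m^2-8)

Substitute u = m^2 to get a quadratic in u, then factor.
m^2+4 is irreducible over ℤ (sum of squares).
m^2-8 is irreducible over ℤ (8 is not a perfect square).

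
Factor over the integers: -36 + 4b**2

4(b + 3)(b - 3)

Every term has a factor of 4. Then b**2 - 9 = (b)² − (3)².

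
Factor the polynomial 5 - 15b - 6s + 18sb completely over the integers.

Group as (18sb - 6s) + (-15b + 5) = 6s(3b - 1) - 5(3b - 1).
Both groups share the factor (3b - 1).

(3b - 1)(6s - 5)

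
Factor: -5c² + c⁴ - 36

Substitute u = c² to get a quadratic in u, then factor.
c² + 4 is irreducible over ℤ (sum of squares).
c² - 9 is a difference of squares.

(c + 3)(c - 3)(c² + 4)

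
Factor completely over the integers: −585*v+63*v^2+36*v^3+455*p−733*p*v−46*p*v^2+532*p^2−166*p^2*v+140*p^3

Group: 10*p*(14*p^2−11*p*v+35*p−9*v^2−45*v) + (−4*v+13)*(14*p^2−11*p*v+35*p−9*v^2−45*v); both groups contain (14*p^2−11*p*v+35*p−9*v^2−45*v), so (10*p−4*v+13) is a factor with cofactor 14*p^2−11*p*v+35*p−9*v^2−45*v.
The cofactor groups again: 14*p^2−11*p*v+35*p−9*v^2−45*v = 2*p*(7*p−9*v) + (v+5)*(7*p−9*v); both groups contain (7*p−9*v), giving (2*p+v+5)*(7*p−9*v).

(10*p−4*v+13)*(2*p+v+5)*(7*p−9*v)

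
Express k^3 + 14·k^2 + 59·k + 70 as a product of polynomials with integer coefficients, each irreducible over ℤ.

Testing divisors of the constant over divisors of the leading coefficient, k = -2 is a root, giving the factor (k + 2) and quotient k^2 + 12·k + 35.
The remaining quadratic factors as (k + 7)(k + 5).

(k + 2)·(k + 5)·(k + 7)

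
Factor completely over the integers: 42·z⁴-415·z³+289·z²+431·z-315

(6·z-7)·(7·z-5)·(z+1)·(z-9)

Among the possible rational roots, z = 5/7 is a root, so (7·z-5) divides it; the quotient is 6·z³-55·z²+2·z+63.
Continuing, z = 7/6 is a root, so (6·z-7) is a factor; dividing leaves z²-8·z-9.
The remaining quadratic factors as (z+1)(z-9).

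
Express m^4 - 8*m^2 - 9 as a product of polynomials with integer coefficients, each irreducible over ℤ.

(m + 3)*(m - 3)*(m^2 + 1)

Substitute u = m^2 to get a quadratic in u, then factor.
m^2 - 9 is a difference of squares.
m^2 + 1 is irreducible over ℤ (sum of squares).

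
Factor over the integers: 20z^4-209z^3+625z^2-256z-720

(4z-9)(5z+4)(z-4)(z-5)

By the rational root theorem, z = 5 is a root, so (z-5) is a factor; dividing leaves 20z^3-109z^2+80z+144.
Continuing, z = -4/5 is a root, so (5z+4) is a factor; dividing leaves 4z^2-25z+36.
The remaining quadratic factors as (z-4)(4z-9).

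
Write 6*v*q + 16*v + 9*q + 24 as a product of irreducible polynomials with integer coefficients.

(2*v + 3)*(3*q + 8)

Group as (6*v*q + 16*v) + (9*q + 24) = 2*v*(3*q + 8) + 3*(3*q + 8).
Both groups share the factor (3*q + 8).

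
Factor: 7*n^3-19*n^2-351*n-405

By the rational root theorem, n = -9/7 is a root, so (7*n+9) divides it; the quotient is n^2-4*n-45.
The remaining quadratic factors as (n-9)(n+5).

(7*n+9)*(n+5)*(n-9)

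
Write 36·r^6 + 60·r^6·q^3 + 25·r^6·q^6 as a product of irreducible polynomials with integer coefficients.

Every term has a factor of r^6; factoring it out leaves 25·q^6 + 60·q^3 + 36.
Recognize a perfect-square trinomial with the parts 6 and 5·q^3.

r^6·(5·q^3 + 6)^2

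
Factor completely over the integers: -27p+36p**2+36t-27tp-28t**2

-(4t-3p)(7t+12p-9)

Group: -4t(7t+12p-9) + 3p(7t+12p-9); both groups contain (7t+12p-9).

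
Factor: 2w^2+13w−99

Need a pair with product 2·(−99) = −198 and sum 13: that's −9 and 22.
Split the middle term: 2w^2−9w + 22w−99 = w(2w−9) + 11(2w−9).

(2w−9)(w+11)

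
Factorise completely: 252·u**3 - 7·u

7·u·(6·u + 1)·(6·u - 1)

Pull out the common factor 7·u; 36·u**2 - 1 is a difference of squares.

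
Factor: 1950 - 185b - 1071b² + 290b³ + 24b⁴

(4b + 5)(6b - 13)(b + 15)(b - 2)

Trying the rational-root candidates, b = -5/4 is a root, so (4b + 5) is a factor; dividing leaves 6b³ + 65b² - 349b + 390.
Then b = 2 is a root, so (b - 2) divides it; the quotient is 6b² + 77b - 195.
The remaining quadratic factors as (6b - 13)(b + 15).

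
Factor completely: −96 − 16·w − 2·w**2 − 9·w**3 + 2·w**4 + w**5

Among the possible rational roots, w = 3 is a root, so (w − 3) is a factor; dividing leaves w**4 + 5·w**3 + 6·w**2 + 16·w + 32.
Continuing, w = −2 is a root, so (w + 2) divides it; the quotient is w**3 + 3·w**2 + 16.
Continuing, w = −4 is a root, so (w + 4) divides it; the quotient is w**2 − w + 4.
The quadratic w**2 − w + 4 has discriminant −15 < 0 and is irreducible over ℤ.

(w + 2)·(w + 4)·(w − 3)·(w**2 − w + 4)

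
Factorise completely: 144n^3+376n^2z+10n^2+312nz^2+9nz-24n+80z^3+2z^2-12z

Group: 2n(72n^2+152nz+5n+80z^2+2z-12) + z(72n^2+152nz+5n+80z^2+2z-12); both groups contain (72n^2+152nz+5n+80z^2+2z-12), so (2n+z) is a factor with cofactor 72n^2+152nz+5n+80z^2+2z-12.
The cofactor groups again: 72n^2+152nz+5n+80z^2+2z-12 = 8n(9n+10z+4) + (8z-3)(9n+10z+4); both groups contain (9n+10z+4), giving (8n+8z-3)(9n+10z+4).

(2n+z)(8n+8z-3)(9n+10z+4)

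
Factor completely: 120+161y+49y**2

(7y+15)(7y+8)

Need a pair with product 49·120 = 5880 and sum 161: that's 56 and 105.
Split the middle term: 49y**2+56y + 105y+120 = 7y(7y+8) + 15(7y+8).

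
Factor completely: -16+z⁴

(z+2)·(z-2)·(z²+4)

Substitute u = z² to get a quadratic in u, then factor.
z²+4 is irreducible over ℤ (sum of squares).
z²-4 is a difference of squares.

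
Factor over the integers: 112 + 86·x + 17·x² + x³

(x + 2)·(x + 7)·(x + 8)

By the rational root theorem, x = -7 is a root, giving the factor (x + 7) and quotient x² + 10·x + 16.
The remaining quadratic factors as (x + 8)(x + 2).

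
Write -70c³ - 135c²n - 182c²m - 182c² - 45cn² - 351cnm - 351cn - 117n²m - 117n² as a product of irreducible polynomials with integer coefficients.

-(2c + 3n)(5c + 13m + 13)(7c + 3n)

Group: 2c(-35c² - 15cn - 91cm - 91c - 39nm - 39n) + 3n(-35c² - 15cn - 91cm - 91c - 39nm - 39n); both groups contain (-35c² - 15cn - 91cm - 91c - 39nm - 39n), so (2c + 3n) is a factor with cofactor -35c² - 15cn - 91cm - 91c - 39nm - 39n.
The cofactor groups again: -35c² - 15cn - 91cm - 91c - 39nm - 39n = -7c(5c + 13m + 13) - 3n(5c + 13m + 13); both groups contain (5c + 13m + 13), giving -(7c + 3n)(5c + 13m + 13).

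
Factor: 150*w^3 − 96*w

Factor out 6*w, leaving 25*w^2 − 16, which is a difference of two squares.

6*w*(5*w + 4)*(5*w − 4)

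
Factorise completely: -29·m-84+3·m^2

(3·m+7)·(m-12)

Need a pair with product 3·(-84) = -252 and sum -29: that's -36 and 7.
Split the middle term: 3·m^2-36·m + 7·m-84 = 3·m·(m-12) + 7·(m-12).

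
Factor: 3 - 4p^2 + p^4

(p + 1)(p - 1)(p^2 - 3)

Substitute u = p^2 to get a quadratic in u, then factor.
p^2 - 1 is a difference of squares.
p^2 - 3 is irreducible over ℤ (3 is not a perfect square).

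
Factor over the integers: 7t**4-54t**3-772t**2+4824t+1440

(7t+2)(t+10)(t-12)(t-6)

Trying the rational-root candidates, t = -2/7 is a root, so (7t+2) is a factor; dividing leaves t**3-8t**2-108t+720.
Then t = 6 is a root, giving the factor (t-6) and quotient t**2-2t-120.
The remaining quadratic factors as (t-12)(t+10).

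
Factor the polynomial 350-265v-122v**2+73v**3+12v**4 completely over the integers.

Among the possible rational roots, v = 5/3 is a root, so (3v-5) divides it; the quotient is 4v**3+31v**2+11v-70.
Next, v = 5/4 is a root, so (4v-5) is a factor; dividing leaves v**2+9v+14.
The remaining quadratic factors as (v+7)(v+2).

(3v-5)(4v-5)(v+2)(v+7)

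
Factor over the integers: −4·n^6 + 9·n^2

−n^2·(2·n^2 + 3)·(2·n^2 − 3)

Pull out the common factor n^2, leaving −4·n^4 + 9.
Recognize a difference of squares with the parts 3 and 2·n^2.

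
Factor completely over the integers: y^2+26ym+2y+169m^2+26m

(y+13m)(y+13m+2)

Group: y(y+13m) + (13m+2)(y+13m); both groups contain (y+13m).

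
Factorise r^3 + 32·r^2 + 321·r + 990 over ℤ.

(r + 11)·(r + 15)·(r + 6)

Testing divisors of the constant over divisors of the leading coefficient, r = −11 is a root, so (r + 11) divides it; the quotient is r^2 + 21·r + 90.
The remaining quadratic factors as (r + 6)(r + 15).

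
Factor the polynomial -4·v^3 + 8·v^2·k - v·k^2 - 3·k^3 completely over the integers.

-(2·v - 3·k)·(v - k)·(2·v + k)

Group: 2·v·(-2·v^2 + 5·v·k - 3·k^2) + k·(-2·v^2 + 5·v·k - 3·k^2); both groups contain (-2·v^2 + 5·v·k - 3·k^2), so (2·v + k) is a factor with cofactor -2·v^2 + 5·v·k - 3·k^2.
The cofactor groups again: -2·v^2 + 5·v·k - 3·k^2 = -2·v·(v - k) + 3·k·(v - k); both groups contain (v - k), giving -(2·v - 3·k)·(v - k).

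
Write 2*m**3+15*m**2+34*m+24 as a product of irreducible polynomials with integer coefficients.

(2*m+3)*(m+2)*(m+4)

Testing divisors of the constant over divisors of the leading coefficient, m = -4 is a root, so (m+4) divides it; the quotient is 2*m**2+7*m+6.
The remaining quadratic factors as (2*m+3)(m+2).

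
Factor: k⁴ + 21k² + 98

Substitute u = k² to get a quadratic in u, then factor.
k² + 14 is irreducible over ℤ (always positive, so no real roots).
k² + 7 is irreducible over ℤ (always positive, so no real roots).

(k² + 14)(k² + 7)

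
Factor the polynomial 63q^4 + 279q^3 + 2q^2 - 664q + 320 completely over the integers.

(3q + 10)(3q + 8)(7q - 4)(q - 1)

By the rational root theorem, q = 1 is a root, so (q - 1) divides it; the quotient is 63q^3 + 342q^2 + 344q - 320.
Then q = -8/3 is a root, giving the factor (3q + 8) and quotient 21q^2 + 58q - 40.
The remaining quadratic factors as (3q + 10)(7q - 4).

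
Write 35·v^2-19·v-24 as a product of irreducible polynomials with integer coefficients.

Need a pair with product 35·(-24) = -840 and sum -19: that's -40 and 21.
Split the middle term: 35·v^2-40·v + 21·v-24 = 5·v·(7·v-8) + 3·(7·v-8).

(5·v+3)·(7·v-8)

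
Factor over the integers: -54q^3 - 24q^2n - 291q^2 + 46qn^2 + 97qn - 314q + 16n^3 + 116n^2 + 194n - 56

-(9q - 8n + 2)(6q + 2n + 7)(q + n + 4)

Group: 6q(-9q^2 - qn - 38q + 8n^2 + 30n - 8) + (2n + 7)(-9q^2 - qn - 38q + 8n^2 + 30n - 8); both groups contain (-9q^2 - qn - 38q + 8n^2 + 30n - 8), so (6q + 2n + 7) is a factor with cofactor -9q^2 - qn - 38q + 8n^2 + 30n - 8.
The cofactor groups again: -9q^2 - qn - 38q + 8n^2 + 30n - 8 = -9q(q + n + 4) + (8n - 2)(q + n + 4); both groups contain (q + n + 4), giving -(9q - 8n + 2)(q + n + 4).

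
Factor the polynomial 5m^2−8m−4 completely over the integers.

Need a pair with product 5·(−4) = −20 and sum −8: that's 2 and −10.
Split the middle term: 5m^2+2m − 10m−4 = m(5m+2) − 2(5m+2).

(5m+2)(m−2)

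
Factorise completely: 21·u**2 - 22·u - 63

(3·u - 7)·(7·u + 9)

Need a pair with product 21·(-63) = -1323 and sum -22: that's -49 and 27.
Split the middle term: 21·u**2 - 49·u + 27·u - 63 = 7·u·(3·u - 7) + 9·(3·u - 7).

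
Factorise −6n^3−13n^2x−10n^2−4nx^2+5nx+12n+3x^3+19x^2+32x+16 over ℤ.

Group: 2n(−3n^2−2nx+n+x^2+5x+4) + (3x+4)(−3n^2−2nx+n+x^2+5x+4); both groups contain (−3n^2−2nx+n+x^2+5x+4), so (2n+3x+4) is a factor with cofactor −3n^2−2nx+n+x^2+5x+4.
The cofactor groups again: −3n^2−2nx+n+x^2+5x+4 = −n(3n−x−4) + (−x−1)(3n−x−4); both groups contain (3n−x−4), giving −(n+x+1)(3n−x−4).

−(2n+3x+4)(3n−x−4)(n+x+1)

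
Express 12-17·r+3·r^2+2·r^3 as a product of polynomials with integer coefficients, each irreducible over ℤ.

Trying the rational-root candidates, r = 3/2 is a root, giving the factor (2·r-3) and quotient r^2+3·r-4.
The remaining quadratic factors as (r+4)(r-1).

(2·r-3)·(r+4)·(r-1)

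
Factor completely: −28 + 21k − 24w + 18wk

(3k − 4)(6w + 7)

Group as (18wk − 24w) + (21k − 28) = 6w(3k − 4) + 7(3k − 4).
Both groups share the factor (3k − 4).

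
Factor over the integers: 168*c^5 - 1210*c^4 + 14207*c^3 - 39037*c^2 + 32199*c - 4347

Trying the rational-root candidates, c = 9/7 is a root, giving the factor (7*c - 9) and quotient 24*c^4 - 142*c^3 + 1847*c^2 - 3202*c + 483.
Then c = 7/4 is a root, so (4*c - 7) divides it; the quotient is 6*c^3 - 25*c^2 + 418*c - 69.
Then c = 1/6 is a root, giving the factor (6*c - 1) and quotient c^2 - 4*c + 69.
The quadratic c^2 - 4*c + 69 has discriminant -260 < 0 and is irreducible over ℤ.

(4*c - 7)*(6*c - 1)*(7*c - 9)*(c^2 - 4*c + 69)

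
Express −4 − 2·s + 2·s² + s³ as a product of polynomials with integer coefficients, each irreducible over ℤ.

Group as (s³ − 2·s) + (2·s² − 4) = s·(s² − 2) + 2·(s² − 2).
Both groups share the factor (s² − 2).

(s + 2)·(s² − 2)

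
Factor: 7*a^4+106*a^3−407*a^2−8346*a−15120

By the rational root theorem, a = −15/7 is a root, so (7*a+15) is a factor; dividing leaves a^3+13*a^2−86*a−1008.
Then a = −14 is a root, giving the factor (a+14) and quotient a^2−a−72.
The remaining quadratic factors as (a−9)(a+8).

(7*a+15)*(a+14)*(a+8)*(a−9)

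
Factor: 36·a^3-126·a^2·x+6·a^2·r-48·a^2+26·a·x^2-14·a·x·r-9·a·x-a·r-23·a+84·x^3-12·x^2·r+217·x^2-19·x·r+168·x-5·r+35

Group: a·(36·a^2-18·a·x+6·a·r-12·a-28·x^2+4·x·r-63·x+5·r-35) + (-3·x-1)·(36·a^2-18·a·x+6·a·r-12·a-28·x^2+4·x·r-63·x+5·r-35); both groups contain (36·a^2-18·a·x+6·a·r-12·a-28·x^2+4·x·r-63·x+5·r-35), so (a-3·x-1) is a factor with cofactor 36·a^2-18·a·x+6·a·r-12·a-28·x^2+4·x·r-63·x+5·r-35.
The cofactor groups again: 36·a^2-18·a·x+6·a·r-12·a-28·x^2+4·x·r-63·x+5·r-35 = 6·a·(6·a-7·x+r-7) + (4·x+5)·(6·a-7·x+r-7); both groups contain (6·a-7·x+r-7), giving (6·a+4·x+5)·(6·a-7·x+r-7).

(6·a+4·x+5)·(6·a-7·x+r-7)·(a-3·x-1)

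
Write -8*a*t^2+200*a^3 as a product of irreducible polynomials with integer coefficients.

8*a*(5*a+t)*(5*a-t)

Pull out the common factor 8*a; 25*a^2-t^2 is a difference of squares.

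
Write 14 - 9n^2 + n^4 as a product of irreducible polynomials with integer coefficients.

Substitute u = n^2 to get a quadratic in u, then factor.
n^2 - 2 is irreducible over ℤ (2 is not a perfect square).
n^2 - 7 is irreducible over ℤ (7 is not a perfect square).

(n^2 - 2)(n^2 - 7)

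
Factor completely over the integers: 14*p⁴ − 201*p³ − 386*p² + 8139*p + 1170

Among the possible rational roots, p = −6 is a root, so (p + 6) divides it; the quotient is 14*p³ − 285*p² + 1324*p + 195.
Then p = −1/7 is a root, so (7*p + 1) divides it; the quotient is 2*p² − 41*p + 195.
The remaining quadratic factors as (p − 13)(2*p − 15).

(2*p − 15)*(7*p + 1)*(p + 6)*(p − 13)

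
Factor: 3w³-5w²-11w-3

(3w+1)(w+1)(w-3)

Trying the rational-root candidates, w = -1 is a root, giving the factor (w+1) and quotient 3w²-8w-3.
The remaining quadratic factors as (3w+1)(w-3).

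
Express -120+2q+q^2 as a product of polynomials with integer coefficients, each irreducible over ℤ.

Two integers with product -120 and sum 2 are -10 and 12.

(q+12)(q-10)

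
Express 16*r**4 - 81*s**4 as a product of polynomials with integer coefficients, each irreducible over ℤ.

(2*r + 3*s)*(2*r - 3*s)*(4*r**2 + 9*s**2)

Difference of squares twice: with A = 2*r and B = 3*s, A⁴ − B⁴ = (A² − B²)(A² + B²), and A² − B² factors again.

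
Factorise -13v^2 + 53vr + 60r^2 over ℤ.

Group: -v(13v + 12r) + 5r(13v + 12r); both groups contain (13v + 12r).

-(v - 5r)(13v + 12r)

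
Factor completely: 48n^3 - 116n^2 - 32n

4n(3n - 8)(4n + 1)

Pull out the common factor 4n, then factor the remaining trinomial.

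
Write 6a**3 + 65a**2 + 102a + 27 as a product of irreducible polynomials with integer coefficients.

(2a + 3)(3a + 1)(a + 9)

By the rational root theorem, a = −3/2 is a root, so (2a + 3) is a factor; dividing leaves 3a**2 + 28a + 9.
The remaining quadratic factors as (3a + 1)(a + 9).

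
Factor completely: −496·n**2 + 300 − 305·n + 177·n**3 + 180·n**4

(3·n + 5)·(3·n − 4)·(4·n + 5)·(5·n − 3)

Testing divisors of the constant over divisors of the leading coefficient, n = −5/3 is a root, giving the factor (3·n + 5) and quotient 60·n**3 − 41·n**2 − 97·n + 60.
Continuing, n = 4/3 is a root, so (3·n − 4) divides it; the quotient is 20·n**2 + 13·n − 15.
The remaining quadratic factors as (5·n − 3)(4·n + 5).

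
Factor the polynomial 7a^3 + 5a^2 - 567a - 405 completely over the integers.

(7a + 5)(a + 9)(a - 9)

Among the possible rational roots, a = 9 is a root, so (a - 9) divides it; the quotient is 7a^2 + 68a + 45.
The remaining quadratic factors as (7a + 5)(a + 9).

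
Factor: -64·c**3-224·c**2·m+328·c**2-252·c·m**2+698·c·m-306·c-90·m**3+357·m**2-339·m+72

Group: 2·c·(-32·c**2-64·c·m+36·c-30·m**2+39·m-9) + (3·m-8)·(-32·c**2-64·c·m+36·c-30·m**2+39·m-9); both groups contain (-32·c**2-64·c·m+36·c-30·m**2+39·m-9), so (2·c+3·m-8) is a factor with cofactor -32·c**2-64·c·m+36·c-30·m**2+39·m-9.
The cofactor groups again: -32·c**2-64·c·m+36·c-30·m**2+39·m-9 = -4·c·(8·c+10·m-3) + (-3·m+3)·(8·c+10·m-3); both groups contain (8·c+10·m-3), giving -(4·c+3·m-3)·(8·c+10·m-3).

-(2·c+3·m-8)·(4·c+3·m-3)·(8·c+10·m-3)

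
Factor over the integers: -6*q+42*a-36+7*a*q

Group as (7*a*q+42*a) + (-6*q-36) = 7*a*(q+6) - 6*(q+6).
Both groups share the factor (q+6).

(7*a-6)*(q+6)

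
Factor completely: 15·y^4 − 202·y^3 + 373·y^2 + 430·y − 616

(3·y + 4)·(5·y − 14)·(y − 1)·(y − 11)

Trying the rational-root candidates, y = −4/3 is a root, so (3·y + 4) divides it; the quotient is 5·y^3 − 74·y^2 + 223·y − 154.
Then y = 11 is a root, so (y − 11) divides it; the quotient is 5·y^2 − 19·y + 14.
The remaining quadratic factors as (y − 1)(5·y − 14).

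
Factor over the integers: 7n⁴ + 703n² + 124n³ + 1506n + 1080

(7n + 12)(n + 2)(n + 5)(n + 9)

Among the possible rational roots, n = −12/7 is a root, giving the factor (7n + 12) and quotient n³ + 16n² + 73n + 90.
Then n = −5 is a root, giving the factor (n + 5) and quotient n² + 11n + 18.
The remaining quadratic factors as (n + 2)(n + 9).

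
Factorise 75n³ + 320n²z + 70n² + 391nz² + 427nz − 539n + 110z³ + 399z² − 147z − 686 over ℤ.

Group: 3n(25n² + 65nz − 35n + 22z² + 49z − 98) + (5z + 7)(25n² + 65nz − 35n + 22z² + 49z − 98); both groups contain (25n² + 65nz − 35n + 22z² + 49z − 98), so (3n + 5z + 7) is a factor with cofactor 25n² + 65nz − 35n + 22z² + 49z − 98.
The cofactor groups again: 25n² + 65nz − 35n + 22z² + 49z − 98 = 5n(5n + 2z + 7) + (11z − 14)(5n + 2z + 7); both groups contain (5n + 2z + 7), giving (5n + 11z − 14)(5n + 2z + 7).

(3n + 5z + 7)(5n + 11z − 14)(5n + 2z + 7)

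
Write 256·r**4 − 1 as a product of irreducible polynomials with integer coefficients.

(4·r)⁴ − (1)⁴ = ((4·r)² − (1)²)((4·r)² + (1)²); the first factor splits again, the second (16·r**2 + 1) is irreducible.

(4·r + 1)·(4·r − 1)·(16·r**2 + 1)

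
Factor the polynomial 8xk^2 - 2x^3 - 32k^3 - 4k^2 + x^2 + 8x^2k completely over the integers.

-(x - 2k)(2x - 8k - 1)(x + 2k)

Group: 2x(-x^2 + 4k^2) + (-8k - 1)(-x^2 + 4k^2); both groups contain (-x^2 + 4k^2), so (2x - 8k - 1) is a factor with cofactor -x^2 + 4k^2.
The cofactor groups again: -x^2 + 4k^2 = -x(x + 2k) + 2k(x + 2k); both groups contain (x + 2k), giving -(x - 2k)(x + 2k).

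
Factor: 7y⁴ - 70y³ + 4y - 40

(y - 10)(7y³ + 4)

Group as (7y⁴ + 4y) + (-70y³ - 40) = y(7y³ + 4) - 10(7y³ + 4).
Both groups share the factor (7y³ + 4).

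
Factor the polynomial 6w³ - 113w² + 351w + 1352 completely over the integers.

Trying the rational-root candidates, w = 13 is a root, giving the factor (w - 13) and quotient 6w² - 35w - 104.
The remaining quadratic factors as (w - 8)(6w + 13).

(6w + 13)(w - 13)(w - 8)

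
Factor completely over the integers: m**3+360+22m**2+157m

(m+5)(m+8)(m+9)

Testing divisors of the constant over divisors of the leading coefficient, m = -8 is a root, so (m+8) divides it; the quotient is m**2+14m+45.
The remaining quadratic factors as (m+9)(m+5).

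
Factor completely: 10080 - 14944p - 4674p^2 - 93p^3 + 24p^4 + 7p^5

(7p - 4)(p + 4)(p - 9)(p^2 + 9p + 70)

Trying the rational-root candidates, p = 4/7 is a root, giving the factor (7p - 4) and quotient p^4 + 4p^3 - 11p^2 - 674p - 2520.
Next, p = -4 is a root, giving the factor (p + 4) and quotient p^3 - 11p - 630.
Next, p = 9 is a root, so (p - 9) divides it; the quotient is p^2 + 9p + 70.
The quadratic p^2 + 9p + 70 has discriminant -199 < 0 and is irreducible over ℤ.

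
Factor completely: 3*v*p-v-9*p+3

Group as (3*v*p-v) + (-9*p+3) = v*(3*p-1) - 3*(3*p-1).
Both groups share the factor (3*p-1).

(3*p-1)*(v-3)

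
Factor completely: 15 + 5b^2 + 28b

(5b + 3)(b + 5)

Need a pair with product 5·15 = 75 and sum 28: that's 25 and 3.
Split the middle term: 5b^2 + 25b + 3b + 15 = 5b(b + 5) + 3(b + 5).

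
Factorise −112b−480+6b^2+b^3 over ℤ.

Among the possible rational roots, b = −12 is a root, giving the factor (b+12) and quotient b^2−6b−40.
The remaining quadratic factors as (b+4)(b−10).

(b+12)(b+4)(b−10)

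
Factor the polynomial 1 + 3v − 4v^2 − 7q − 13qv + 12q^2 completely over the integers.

(3q − 4v − 1)(4q + v − 1)

Group: 4q(3q − 4v − 1) + (v − 1)(3q − 4v − 1); both groups contain (3q − 4v − 1).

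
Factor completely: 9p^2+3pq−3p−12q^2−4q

(3p+4q)(3p−3q−1)

Group: 3p(3p−3q−1) + 4q(3p−3q−1); both groups contain (3p−3q−1).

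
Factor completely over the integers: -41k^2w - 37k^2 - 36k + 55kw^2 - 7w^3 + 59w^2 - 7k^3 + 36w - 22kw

Group: 7k(-k^2 - 6kw - 4k + 7w^2 + 4w) + (-w + 9)(-k^2 - 6kw - 4k + 7w^2 + 4w); both groups contain (-k^2 - 6kw - 4k + 7w^2 + 4w), so (7k - w + 9) is a factor with cofactor -k^2 - 6kw - 4k + 7w^2 + 4w.
The cofactor groups again: -k^2 - 6kw - 4k + 7w^2 + 4w = -k(k + 7w + 4) + w(k + 7w + 4); both groups contain (k + 7w + 4), giving -(k - w)(k + 7w + 4).

-(7k - w + 9)(k + 7w + 4)(k - w)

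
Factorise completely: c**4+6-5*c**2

Substitute u = c**2 to get a quadratic in u, then factor.
c**2-2 is irreducible over ℤ (2 is not a perfect square).
c**2-3 is irreducible over ℤ (3 is not a perfect square).

(c**2-2)*(c**2-3)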